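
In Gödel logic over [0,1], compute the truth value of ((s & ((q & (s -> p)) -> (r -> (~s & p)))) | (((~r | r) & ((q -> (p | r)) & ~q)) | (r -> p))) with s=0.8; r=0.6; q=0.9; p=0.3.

(s -> p): 0.8 > 0.3, so result = 0.3
(q & (s -> p)) = min(0.9, 0.3) = 0.3
~s: Gödel ¬ of 0.8 = 0 (operand ≠ 0)
(~s & p) = min(0, 0.3) = 0
(r -> (~s & p)): 0.6 > 0, so result = 0
((q & (s -> p)) -> (r -> (~s & p))): 0.3 > 0, so result = 0
(s & ((q & (s -> p)) -> (r -> (~s & p)))) = min(0.8, 0) = 0
~r: Gödel ¬ of 0.6 = 0 (operand ≠ 0)
(~r | r) = max(0, 0.6) = 0.6
(p | r) = max(0.3, 0.6) = 0.6
(q -> (p | r)): 0.9 > 0.6, so result = 0.6
~q: Gödel ¬ of 0.9 = 0 (operand ≠ 0)
((q -> (p | r)) & ~q) = min(0.6, 0) = 0
((~r | r) & ((q -> (p | r)) & ~q)) = min(0.6, 0) = 0
(r -> p): 0.6 > 0.3, so result = 0.3
(((~r | r) & ((q -> (p | r)) & ~q)) | (r -> p)) = max(0, 0.3) = 0.3
((s & ((q & (s -> p)) -> (r -> (~s & p)))) | (((~r | r) & ((q -> (p | r)) & ~q)) | (r -> p))) = max(0, 0.3) = 0.3

0.30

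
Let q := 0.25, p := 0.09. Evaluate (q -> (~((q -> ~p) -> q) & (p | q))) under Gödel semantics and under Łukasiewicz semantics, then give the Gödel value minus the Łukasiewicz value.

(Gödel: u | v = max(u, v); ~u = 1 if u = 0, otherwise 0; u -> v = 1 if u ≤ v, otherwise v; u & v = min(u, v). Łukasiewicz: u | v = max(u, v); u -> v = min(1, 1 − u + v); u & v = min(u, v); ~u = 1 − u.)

-1.00

Gödel evaluation:
  ~p: Gödel ¬ of 0.09 = 0 (operand ≠ 0)
  (q -> ~p): 0.25 > 0, so result = 0
  ((q -> ~p) -> q): 0 ≤ 0.25, so result = 1
  ~((q -> ~p) -> q): Gödel ¬ of 1 = 0 (operand ≠ 0)
  (p | q) = max(0.09, 0.25) = 0.25
  (~((q -> ~p) -> q) & (p | q)) = min(0, 0.25) = 0
  (q -> (~((q -> ~p) -> q) & (p | q))): 0.25 > 0, so result = 0
  Gödel value = 0
Łukasiewicz evaluation:
  ~p: Łukasiewicz ¬ gives 1 − 0.09 = 0.91
  (q -> ~p): min(1, 1 − 0.25 + 0.91) = 1
  ((q -> ~p) -> q): min(1, 1 − 1 + 0.25) = 0.25
  ~((q -> ~p) -> q): Łukasiewicz ¬ gives 1 − 0.25 = 0.75
  (p | q) = max(0.09, 0.25) = 0.25
  (~((q -> ~p) -> q) & (p | q)) = min(0.75, 0.25) = 0.25
  (q -> (~((q -> ~p) -> q) & (p | q))): min(1, 1 − 0.25 + 0.25) = 1
  Łukasiewicz value = 1
Difference: 0 − 1 = -1.00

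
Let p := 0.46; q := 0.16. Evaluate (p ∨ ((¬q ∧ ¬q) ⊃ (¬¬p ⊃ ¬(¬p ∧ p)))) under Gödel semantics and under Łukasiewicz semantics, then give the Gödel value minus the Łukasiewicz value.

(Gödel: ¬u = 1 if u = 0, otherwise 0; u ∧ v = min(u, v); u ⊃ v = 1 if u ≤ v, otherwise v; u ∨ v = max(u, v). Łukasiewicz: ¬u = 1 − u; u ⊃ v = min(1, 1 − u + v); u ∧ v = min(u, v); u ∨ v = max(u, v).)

Gödel evaluation:
  ¬q: Gödel ¬ of 0.16 = 0 (operand ≠ 0)
  ¬q: Gödel ¬ of 0.16 = 0 (operand ≠ 0)
  (¬q ∧ ¬q) = min(0, 0) = 0
  ¬p: Gödel ¬ of 0.46 = 0 (operand ≠ 0)
  ¬¬p: Gödel ¬ of 0 = 1 (operand is 0)
  ¬p: Gödel ¬ of 0.46 = 0 (operand ≠ 0)
  (¬p ∧ p) = min(0, 0.46) = 0
  ¬(¬p ∧ p): Gödel ¬ of 0 = 1 (operand is 0)
  (¬¬p ⊃ ¬(¬p ∧ p)): 1 ≤ 1, so result = 1
  ((¬q ∧ ¬q) ⊃ (¬¬p ⊃ ¬(¬p ∧ p))): 0 ≤ 1, so result = 1
  (p ∨ ((¬q ∧ ¬q) ⊃ (¬¬p ⊃ ¬(¬p ∧ p)))) = max(0.46, 1) = 1
  Gödel value = 1
Łukasiewicz evaluation:
  ¬q: Łukasiewicz ¬ gives 1 − 0.16 = 0.84
  ¬q: Łukasiewicz ¬ gives 1 − 0.16 = 0.84
  (¬q ∧ ¬q) = min(0.84, 0.84) = 0.84
  ¬p: Łukasiewicz ¬ gives 1 − 0.46 = 0.54
  ¬¬p: Łukasiewicz ¬ gives 1 − 0.54 = 0.46
  ¬p: Łukasiewicz ¬ gives 1 − 0.46 = 0.54
  (¬p ∧ p) = min(0.54, 0.46) = 0.46
  ¬(¬p ∧ p): Łukasiewicz ¬ gives 1 − 0.46 = 0.54
  (¬¬p ⊃ ¬(¬p ∧ p)): min(1, 1 − 0.46 + 0.54) = 1
  ((¬q ∧ ¬q) ⊃ (¬¬p ⊃ ¬(¬p ∧ p))): min(1, 1 − 0.84 + 1) = 1
  (p ∨ ((¬q ∧ ¬q) ⊃ (¬¬p ⊃ ¬(¬p ∧ p)))) = max(0.46, 1) = 1
  Łukasiewicz value = 1
Difference: 1 − 1 = 0.00

0.00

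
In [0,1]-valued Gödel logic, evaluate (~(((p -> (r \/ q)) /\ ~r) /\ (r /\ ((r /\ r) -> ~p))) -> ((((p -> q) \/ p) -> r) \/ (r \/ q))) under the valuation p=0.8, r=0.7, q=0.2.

(r \/ q) = max(0.7, 0.2) = 0.7
(p -> (r \/ q)): 0.8 > 0.7, so result = 0.7
~r: Gödel ¬ of 0.7 = 0 (operand ≠ 0)
((p -> (r \/ q)) /\ ~r) = min(0.7, 0) = 0
(r /\ r) = min(0.7, 0.7) = 0.7
~p: Gödel ¬ of 0.8 = 0 (operand ≠ 0)
((r /\ r) -> ~p): 0.7 > 0, so result = 0
(r /\ ((r /\ r) -> ~p)) = min(0.7, 0) = 0
(((p -> (r \/ q)) /\ ~r) /\ (r /\ ((r /\ r) -> ~p))) = min(0, 0) = 0
~(((p -> (r \/ q)) /\ ~r) /\ (r /\ ((r /\ r) -> ~p))): Gödel ¬ of 0 = 1 (operand is 0)
(p -> q): 0.8 > 0.2, so result = 0.2
((p -> q) \/ p) = max(0.2, 0.8) = 0.8
(((p -> q) \/ p) -> r): 0.8 > 0.7, so result = 0.7
(r \/ q) = max(0.7, 0.2) = 0.7
((((p -> q) \/ p) -> r) \/ (r \/ q)) = max(0.7, 0.7) = 0.7
(~(((p -> (r \/ q)) /\ ~r) /\ (r /\ ((r /\ r) -> ~p))) -> ((((p -> q) \/ p) -> r) \/ (r \/ q))): 1 > 0.7, so result = 0.7

0.70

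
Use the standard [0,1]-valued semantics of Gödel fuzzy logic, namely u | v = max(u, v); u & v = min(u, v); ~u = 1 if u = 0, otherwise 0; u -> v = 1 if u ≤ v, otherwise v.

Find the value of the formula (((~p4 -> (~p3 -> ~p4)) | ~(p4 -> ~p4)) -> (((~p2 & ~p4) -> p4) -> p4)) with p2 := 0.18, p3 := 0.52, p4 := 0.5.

0.50

~p4: Gödel ¬ of 0.5 = 0 (operand ≠ 0)
~p3: Gödel ¬ of 0.52 = 0 (operand ≠ 0)
~p4: Gödel ¬ of 0.5 = 0 (operand ≠ 0)
(~p3 -> ~p4): 0 ≤ 0, so result = 1
(~p4 -> (~p3 -> ~p4)): 0 ≤ 1, so result = 1
~p4: Gödel ¬ of 0.5 = 0 (operand ≠ 0)
(p4 -> ~p4): 0.5 > 0, so result = 0
~(p4 -> ~p4): Gödel ¬ of 0 = 1 (operand is 0)
((~p4 -> (~p3 -> ~p4)) | ~(p4 -> ~p4)) = max(1, 1) = 1
~p2: Gödel ¬ of 0.18 = 0 (operand ≠ 0)
~p4: Gödel ¬ of 0.5 = 0 (operand ≠ 0)
(~p2 & ~p4) = min(0, 0) = 0
((~p2 & ~p4) -> p4): 0 ≤ 0.5, so result = 1
(((~p2 & ~p4) -> p4) -> p4): 1 > 0.5, so result = 0.5
(((~p4 -> (~p3 -> ~p4)) | ~(p4 -> ~p4)) -> (((~p2 & ~p4) -> p4) -> p4)): 1 > 0.5, so result = 0.5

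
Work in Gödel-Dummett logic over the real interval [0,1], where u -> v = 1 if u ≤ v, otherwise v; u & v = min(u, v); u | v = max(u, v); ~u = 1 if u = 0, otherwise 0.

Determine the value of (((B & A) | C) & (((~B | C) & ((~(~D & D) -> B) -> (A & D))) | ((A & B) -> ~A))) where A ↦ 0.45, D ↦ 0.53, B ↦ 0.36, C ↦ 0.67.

0.67

(B & A) = min(0.36, 0.45) = 0.36
((B & A) | C) = max(0.36, 0.67) = 0.67
~B: Gödel ¬ of 0.36 = 0 (operand ≠ 0)
(~B | C) = max(0, 0.67) = 0.67
~D: Gödel ¬ of 0.53 = 0 (operand ≠ 0)
(~D & D) = min(0, 0.53) = 0
~(~D & D): Gödel ¬ of 0 = 1 (operand is 0)
(~(~D & D) -> B): 1 > 0.36, so result = 0.36
(A & D) = min(0.45, 0.53) = 0.45
((~(~D & D) -> B) -> (A & D)): 0.36 ≤ 0.45, so result = 1
((~B | C) & ((~(~D & D) -> B) -> (A & D))) = min(0.67, 1) = 0.67
(A & B) = min(0.45, 0.36) = 0.36
~A: Gödel ¬ of 0.45 = 0 (operand ≠ 0)
((A & B) -> ~A): 0.36 > 0, so result = 0
(((~B | C) & ((~(~D & D) -> B) -> (A & D))) | ((A & B) -> ~A)) = max(0.67, 0) = 0.67
(((B & A) | C) & (((~B | C) & ((~(~D & D) -> B) -> (A & D))) | ((A & B) -> ~A))) = min(0.67, 0.67) = 0.67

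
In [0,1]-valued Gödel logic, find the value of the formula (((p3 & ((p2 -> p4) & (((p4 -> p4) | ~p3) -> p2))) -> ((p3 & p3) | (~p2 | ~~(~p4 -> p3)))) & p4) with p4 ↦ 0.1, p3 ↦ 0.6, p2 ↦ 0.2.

(p2 -> p4): 0.2 > 0.1, so result = 0.1
(p4 -> p4): 0.1 ≤ 0.1, so result = 1
~p3: Gödel ¬ of 0.6 = 0 (operand ≠ 0)
((p4 -> p4) | ~p3) = max(1, 0) = 1
(((p4 -> p4) | ~p3) -> p2): 1 > 0.2, so result = 0.2
((p2 -> p4) & (((p4 -> p4) | ~p3) -> p2)) = min(0.1, 0.2) = 0.1
(p3 & ((p2 -> p4) & (((p4 -> p4) | ~p3) -> p2))) = min(0.6, 0.1) = 0.1
(p3 & p3) = min(0.6, 0.6) = 0.6
~p2: Gödel ¬ of 0.2 = 0 (operand ≠ 0)
~p4: Gödel ¬ of 0.1 = 0 (operand ≠ 0)
(~p4 -> p3): 0 ≤ 0.6, so result = 1
~(~p4 -> p3): Gödel ¬ of 1 = 0 (operand ≠ 0)
~~(~p4 -> p3): Gödel ¬ of 0 = 1 (operand is 0)
(~p2 | ~~(~p4 -> p3)) = max(0, 1) = 1
((p3 & p3) | (~p2 | ~~(~p4 -> p3))) = max(0.6, 1) = 1
((p3 & ((p2 -> p4) & (((p4 -> p4) | ~p3) -> p2))) -> ((p3 & p3) | (~p2 | ~~(~p4 -> p3)))): 0.1 ≤ 1, so result = 1
(((p3 & ((p2 -> p4) & (((p4 -> p4) | ~p3) -> p2))) -> ((p3 & p3) | (~p2 | ~~(~p4 -> p3)))) & p4) = min(1, 0.1) = 0.1

0.10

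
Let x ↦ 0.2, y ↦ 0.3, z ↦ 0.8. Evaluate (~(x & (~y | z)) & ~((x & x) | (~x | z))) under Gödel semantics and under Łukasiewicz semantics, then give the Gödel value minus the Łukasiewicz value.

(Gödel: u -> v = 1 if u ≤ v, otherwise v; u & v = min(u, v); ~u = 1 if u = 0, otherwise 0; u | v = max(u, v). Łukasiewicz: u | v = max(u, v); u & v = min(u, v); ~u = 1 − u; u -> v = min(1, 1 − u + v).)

Gödel evaluation:
  ~y: Gödel ¬ of 0.3 = 0 (operand ≠ 0)
  (~y | z) = max(0, 0.8) = 0.8
  (x & (~y | z)) = min(0.2, 0.8) = 0.2
  ~(x & (~y | z)): Gödel ¬ of 0.2 = 0 (operand ≠ 0)
  (x & x) = min(0.2, 0.2) = 0.2
  ~x: Gödel ¬ of 0.2 = 0 (operand ≠ 0)
  (~x | z) = max(0, 0.8) = 0.8
  ((x & x) | (~x | z)) = max(0.2, 0.8) = 0.8
  ~((x & x) | (~x | z)): Gödel ¬ of 0.8 = 0 (operand ≠ 0)
  (~(x & (~y | z)) & ~((x & x) | (~x | z))) = min(0, 0) = 0
  Gödel value = 0
Łukasiewicz evaluation:
  ~y: Łukasiewicz ¬ gives 1 − 0.3 = 0.7
  (~y | z) = max(0.7, 0.8) = 0.8
  (x & (~y | z)) = min(0.2, 0.8) = 0.2
  ~(x & (~y | z)): Łukasiewicz ¬ gives 1 − 0.2 = 0.8
  (x & x) = min(0.2, 0.2) = 0.2
  ~x: Łukasiewicz ¬ gives 1 − 0.2 = 0.8
  (~x | z) = max(0.8, 0.8) = 0.8
  ((x & x) | (~x | z)) = max(0.2, 0.8) = 0.8
  ~((x & x) | (~x | z)): Łukasiewicz ¬ gives 1 − 0.8 = 0.2
  (~(x & (~y | z)) & ~((x & x) | (~x | z))) = min(0.8, 0.2) = 0.2
  Łukasiewicz value = 0.2
Difference: 0 − 0.2 = -0.20

-0.20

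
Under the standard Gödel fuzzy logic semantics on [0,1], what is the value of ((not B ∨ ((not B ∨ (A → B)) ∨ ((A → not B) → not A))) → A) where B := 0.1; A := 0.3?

not B: Gödel ¬ of 0.1 = 0 (operand ≠ 0)
not B: Gödel ¬ of 0.1 = 0 (operand ≠ 0)
(A → B): 0.3 > 0.1, so result = 0.1
(not B ∨ (A → B)) = max(0, 0.1) = 0.1
not B: Gödel ¬ of 0.1 = 0 (operand ≠ 0)
(A → not B): 0.3 > 0, so result = 0
not A: Gödel ¬ of 0.3 = 0 (operand ≠ 0)
((A → not B) → not A): 0 ≤ 0, so result = 1
((not B ∨ (A → B)) ∨ ((A → not B) → not A)) = max(0.1, 1) = 1
(not B ∨ ((not B ∨ (A → B)) ∨ ((A → not B) → not A))) = max(0, 1) = 1
((not B ∨ ((not B ∨ (A → B)) ∨ ((A → not B) → not A))) → A): 1 > 0.3, so result = 0.3

0.30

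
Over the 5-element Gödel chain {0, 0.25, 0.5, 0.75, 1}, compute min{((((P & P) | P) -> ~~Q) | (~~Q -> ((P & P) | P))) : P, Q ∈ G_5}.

Every assignment gives 1. For instance at P = 0, Q = 0:
  (P & P) = min(0, 0) = 0
  ((P & P) | P) = max(0, 0) = 0
  ~Q: Gödel ¬ of 0 = 1 (operand is 0)
  ~~Q: Gödel ¬ of 1 = 0 (operand ≠ 0)
  (((P & P) | P) -> ~~Q): 0 ≤ 0, so result = 1
  ~Q: Gödel ¬ of 0 = 1 (operand is 0)
  ~~Q: Gödel ¬ of 1 = 0 (operand ≠ 0)
  (P & P) = min(0, 0) = 0
  ((P & P) | P) = max(0, 0) = 0
  (~~Q -> ((P & P) | P)): 0 ≤ 0, so result = 1
  ((((P & P) | P) -> ~~Q) | (~~Q -> ((P & P) | P))) = max(1, 1) = 1
All 25 assignments give value 1 — the formula is a G_5-tautology.

1.00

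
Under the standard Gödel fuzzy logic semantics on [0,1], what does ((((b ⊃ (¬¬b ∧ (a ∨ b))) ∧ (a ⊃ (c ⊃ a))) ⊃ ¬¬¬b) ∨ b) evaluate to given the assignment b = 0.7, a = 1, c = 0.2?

0.70

¬b: Gödel ¬ of 0.7 = 0 (operand ≠ 0)
¬¬b: Gödel ¬ of 0 = 1 (operand is 0)
(a ∨ b) = max(1, 0.7) = 1
(¬¬b ∧ (a ∨ b)) = min(1, 1) = 1
(b ⊃ (¬¬b ∧ (a ∨ b))): 0.7 ≤ 1, so result = 1
(c ⊃ a): 0.2 ≤ 1, so result = 1
(a ⊃ (c ⊃ a)): 1 ≤ 1, so result = 1
((b ⊃ (¬¬b ∧ (a ∨ b))) ∧ (a ⊃ (c ⊃ a))) = min(1, 1) = 1
¬b: Gödel ¬ of 0.7 = 0 (operand ≠ 0)
¬¬b: Gödel ¬ of 0 = 1 (operand is 0)
¬¬¬b: Gödel ¬ of 1 = 0 (operand ≠ 0)
(((b ⊃ (¬¬b ∧ (a ∨ b))) ∧ (a ⊃ (c ⊃ a))) ⊃ ¬¬¬b): 1 > 0, so result = 0
((((b ⊃ (¬¬b ∧ (a ∨ b))) ∧ (a ⊃ (c ⊃ a))) ⊃ ¬¬¬b) ∨ b) = max(0, 0.7) = 0.7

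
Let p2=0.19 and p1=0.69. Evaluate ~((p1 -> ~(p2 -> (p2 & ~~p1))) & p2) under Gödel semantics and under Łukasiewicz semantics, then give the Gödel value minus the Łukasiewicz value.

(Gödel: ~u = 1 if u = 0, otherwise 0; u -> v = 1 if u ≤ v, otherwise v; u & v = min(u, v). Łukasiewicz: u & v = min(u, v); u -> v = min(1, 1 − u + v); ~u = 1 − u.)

Gödel evaluation:
  ~p1: Gödel ¬ of 0.69 = 0 (operand ≠ 0)
  ~~p1: Gödel ¬ of 0 = 1 (operand is 0)
  (p2 & ~~p1) = min(0.19, 1) = 0.19
  (p2 -> (p2 & ~~p1)): 0.19 ≤ 0.19, so result = 1
  ~(p2 -> (p2 & ~~p1)): Gödel ¬ of 1 = 0 (operand ≠ 0)
  (p1 -> ~(p2 -> (p2 & ~~p1))): 0.69 > 0, so result = 0
  ((p1 -> ~(p2 -> (p2 & ~~p1))) & p2) = min(0, 0.19) = 0
  ~((p1 -> ~(p2 -> (p2 & ~~p1))) & p2): Gödel ¬ of 0 = 1 (operand is 0)
  Gödel value = 1
Łukasiewicz evaluation:
  ~p1: Łukasiewicz ¬ gives 1 − 0.69 = 0.31
  ~~p1: Łukasiewicz ¬ gives 1 − 0.31 = 0.69
  (p2 & ~~p1) = min(0.19, 0.69) = 0.19
  (p2 -> (p2 & ~~p1)): min(1, 1 − 0.19 + 0.19) = 1
  ~(p2 -> (p2 & ~~p1)): Łukasiewicz ¬ gives 1 − 1 = 0
  (p1 -> ~(p2 -> (p2 & ~~p1))): min(1, 1 − 0.69 + 0) = 0.31
  ((p1 -> ~(p2 -> (p2 & ~~p1))) & p2) = min(0.31, 0.19) = 0.19
  ~((p1 -> ~(p2 -> (p2 & ~~p1))) & p2): Łukasiewicz ¬ gives 1 − 0.19 = 0.81
  Łukasiewicz value = 0.81
Difference: 1 − 0.81 = 0.19

0.19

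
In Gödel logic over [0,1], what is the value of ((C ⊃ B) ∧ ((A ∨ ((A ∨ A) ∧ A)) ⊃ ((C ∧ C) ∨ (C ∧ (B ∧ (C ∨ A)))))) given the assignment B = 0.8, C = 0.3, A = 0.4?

0.30

(C ⊃ B): 0.3 ≤ 0.8, so result = 1
(A ∨ A) = max(0.4, 0.4) = 0.4
((A ∨ A) ∧ A) = min(0.4, 0.4) = 0.4
(A ∨ ((A ∨ A) ∧ A)) = max(0.4, 0.4) = 0.4
(C ∧ C) = min(0.3, 0.3) = 0.3
(C ∨ A) = max(0.3, 0.4) = 0.4
(B ∧ (C ∨ A)) = min(0.8, 0.4) = 0.4
(C ∧ (B ∧ (C ∨ A))) = min(0.3, 0.4) = 0.3
((C ∧ C) ∨ (C ∧ (B ∧ (C ∨ A)))) = max(0.3, 0.3) = 0.3
((A ∨ ((A ∨ A) ∧ A)) ⊃ ((C ∧ C) ∨ (C ∧ (B ∧ (C ∨ A))))): 0.4 > 0.3, so result = 0.3
((C ⊃ B) ∧ ((A ∨ ((A ∨ A) ∧ A)) ⊃ ((C ∧ C) ∨ (C ∧ (B ∧ (C ∨ A)))))) = min(1, 0.3) = 0.3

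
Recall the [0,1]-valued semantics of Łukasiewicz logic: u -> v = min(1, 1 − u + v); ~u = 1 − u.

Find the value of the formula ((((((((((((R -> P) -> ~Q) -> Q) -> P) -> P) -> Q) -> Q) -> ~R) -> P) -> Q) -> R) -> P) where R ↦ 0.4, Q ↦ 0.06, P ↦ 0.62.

(R -> P): min(1, 1 − 0.4 + 0.62) = 1
~Q: Łukasiewicz ¬ gives 1 − 0.06 = 0.94
((R -> P) -> ~Q): min(1, 1 − 1 + 0.94) = 0.94
(((R -> P) -> ~Q) -> Q): min(1, 1 − 0.94 + 0.06) = 0.12
((((R -> P) -> ~Q) -> Q) -> P): min(1, 1 − 0.12 + 0.62) = 1
(((((R -> P) -> ~Q) -> Q) -> P) -> P): min(1, 1 − 1 + 0.62) = 0.62
((((((R -> P) -> ~Q) -> Q) -> P) -> P) -> Q): min(1, 1 − 0.62 + 0.06) = 0.44
(((((((R -> P) -> ~Q) -> Q) -> P) -> P) -> Q) -> Q): min(1, 1 − 0.44 + 0.06) = 0.62
~R: Łukasiewicz ¬ gives 1 − 0.4 = 0.6
((((((((R -> P) -> ~Q) -> Q) -> P) -> P) -> Q) -> Q) -> ~R): min(1, 1 − 0.62 + 0.6) = 0.98
(((((((((R -> P) -> ~Q) -> Q) -> P) -> P) -> Q) -> Q) -> ~R) -> P): min(1, 1 − 0.98 + 0.62) = 0.64
((((((((((R -> P) -> ~Q) -> Q) -> P) -> P) -> Q) -> Q) -> ~R) -> P) -> Q): min(1, 1 − 0.64 + 0.06) = 0.42
(((((((((((R -> P) -> ~Q) -> Q) -> P) -> P) -> Q) -> Q) -> ~R) -> P) -> Q) -> R): min(1, 1 − 0.42 + 0.4) = 0.98
((((((((((((R -> P) -> ~Q) -> Q) -> P) -> P) -> Q) -> Q) -> ~R) -> P) -> Q) -> R) -> P): min(1, 1 − 0.98 + 0.62) = 0.64

0.64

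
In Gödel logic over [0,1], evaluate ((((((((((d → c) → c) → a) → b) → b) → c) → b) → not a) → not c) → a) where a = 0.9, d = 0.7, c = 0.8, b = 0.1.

(d → c): 0.7 ≤ 0.8, so result = 1
((d → c) → c): 1 > 0.8, so result = 0.8
(((d → c) → c) → a): 0.8 ≤ 0.9, so result = 1
((((d → c) → c) → a) → b): 1 > 0.1, so result = 0.1
(((((d → c) → c) → a) → b) → b): 0.1 ≤ 0.1, so result = 1
((((((d → c) → c) → a) → b) → b) → c): 1 > 0.8, so result = 0.8
(((((((d → c) → c) → a) → b) → b) → c) → b): 0.8 > 0.1, so result = 0.1
not a: Gödel ¬ of 0.9 = 0 (operand ≠ 0)
((((((((d → c) → c) → a) → b) → b) → c) → b) → not a): 0.1 > 0, so result = 0
not c: Gödel ¬ of 0.8 = 0 (operand ≠ 0)
(((((((((d → c) → c) → a) → b) → b) → c) → b) → not a) → not c): 0 ≤ 0, so result = 1
((((((((((d → c) → c) → a) → b) → b) → c) → b) → not a) → not c) → a): 1 > 0.9, so result = 0.9

0.90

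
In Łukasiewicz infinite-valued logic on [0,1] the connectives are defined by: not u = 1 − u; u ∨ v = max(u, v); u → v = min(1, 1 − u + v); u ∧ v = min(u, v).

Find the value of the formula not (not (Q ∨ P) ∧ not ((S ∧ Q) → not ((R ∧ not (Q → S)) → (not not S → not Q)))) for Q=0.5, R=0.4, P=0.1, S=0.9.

(Q ∨ P) = max(0.5, 0.1) = 0.5
not (Q ∨ P): Łukasiewicz ¬ gives 1 − 0.5 = 0.5
(S ∧ Q) = min(0.9, 0.5) = 0.5
(Q → S): min(1, 1 − 0.5 + 0.9) = 1
not (Q → S): Łukasiewicz ¬ gives 1 − 1 = 0
(R ∧ not (Q → S)) = min(0.4, 0) = 0
not S: Łukasiewicz ¬ gives 1 − 0.9 = 0.1
not not S: Łukasiewicz ¬ gives 1 − 0.1 = 0.9
not Q: Łukasiewicz ¬ gives 1 − 0.5 = 0.5
(not not S → not Q): min(1, 1 − 0.9 + 0.5) = 0.6
((R ∧ not (Q → S)) → (not not S → not Q)): min(1, 1 − 0 + 0.6) = 1
not ((R ∧ not (Q → S)) → (not not S → not Q)): Łukasiewicz ¬ gives 1 − 1 = 0
((S ∧ Q) → not ((R ∧ not (Q → S)) → (not not S → not Q))): min(1, 1 − 0.5 + 0) = 0.5
not ((S ∧ Q) → not ((R ∧ not (Q → S)) → (not not S → not Q))): Łukasiewicz ¬ gives 1 − 0.5 = 0.5
(not (Q ∨ P) ∧ not ((S ∧ Q) → not ((R ∧ not (Q → S)) → (not not S → not Q)))) = min(0.5, 0.5) = 0.5
not (not (Q ∨ P) ∧ not ((S ∧ Q) → not ((R ∧ not (Q → S)) → (not not S → not Q)))): Łukasiewicz ¬ gives 1 − 0.5 = 0.5

0.50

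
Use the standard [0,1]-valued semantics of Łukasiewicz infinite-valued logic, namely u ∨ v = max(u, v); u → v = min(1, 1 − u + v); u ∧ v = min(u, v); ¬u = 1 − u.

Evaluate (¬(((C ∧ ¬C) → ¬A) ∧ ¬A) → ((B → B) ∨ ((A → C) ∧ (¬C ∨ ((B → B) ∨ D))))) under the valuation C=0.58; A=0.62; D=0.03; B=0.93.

¬C: Łukasiewicz ¬ gives 1 − 0.58 = 0.42
(C ∧ ¬C) = min(0.58, 0.42) = 0.42
¬A: Łukasiewicz ¬ gives 1 − 0.62 = 0.38
((C ∧ ¬C) → ¬A): min(1, 1 − 0.42 + 0.38) = 0.96
¬A: Łukasiewicz ¬ gives 1 − 0.62 = 0.38
(((C ∧ ¬C) → ¬A) ∧ ¬A) = min(0.96, 0.38) = 0.38
¬(((C ∧ ¬C) → ¬A) ∧ ¬A): Łukasiewicz ¬ gives 1 − 0.38 = 0.62
(B → B): min(1, 1 − 0.93 + 0.93) = 1
(A → C): min(1, 1 − 0.62 + 0.58) = 0.96
¬C: Łukasiewicz ¬ gives 1 − 0.58 = 0.42
(B → B): min(1, 1 − 0.93 + 0.93) = 1
((B → B) ∨ D) = max(1, 0.03) = 1
(¬C ∨ ((B → B) ∨ D)) = max(0.42, 1) = 1
((A → C) ∧ (¬C ∨ ((B → B) ∨ D))) = min(0.96, 1) = 0.96
((B → B) ∨ ((A → C) ∧ (¬C ∨ ((B → B) ∨ D)))) = max(1, 0.96) = 1
(¬(((C ∧ ¬C) → ¬A) ∧ ¬A) → ((B → B) ∨ ((A → C) ∧ (¬C ∨ ((B → B) ∨ D))))): min(1, 1 − 0.62 + 1) = 1

1.00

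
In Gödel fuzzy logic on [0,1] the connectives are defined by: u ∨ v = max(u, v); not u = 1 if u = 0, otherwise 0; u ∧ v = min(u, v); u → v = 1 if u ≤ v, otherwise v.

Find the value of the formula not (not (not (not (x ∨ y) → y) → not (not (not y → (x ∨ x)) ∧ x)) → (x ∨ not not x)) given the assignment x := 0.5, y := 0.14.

(x ∨ y) = max(0.5, 0.14) = 0.5
not (x ∨ y): Gödel ¬ of 0.5 = 0 (operand ≠ 0)
(not (x ∨ y) → y): 0 ≤ 0.14, so result = 1
not (not (x ∨ y) → y): Gödel ¬ of 1 = 0 (operand ≠ 0)
not y: Gödel ¬ of 0.14 = 0 (operand ≠ 0)
(x ∨ x) = max(0.5, 0.5) = 0.5
(not y → (x ∨ x)): 0 ≤ 0.5, so result = 1
not (not y → (x ∨ x)): Gödel ¬ of 1 = 0 (operand ≠ 0)
(not (not y → (x ∨ x)) ∧ x) = min(0, 0.5) = 0
not (not (not y → (x ∨ x)) ∧ x): Gödel ¬ of 0 = 1 (operand is 0)
(not (not (x ∨ y) → y) → not (not (not y → (x ∨ x)) ∧ x)): 0 ≤ 1, so result = 1
not (not (not (x ∨ y) → y) → not (not (not y → (x ∨ x)) ∧ x)): Gödel ¬ of 1 = 0 (operand ≠ 0)
not x: Gödel ¬ of 0.5 = 0 (operand ≠ 0)
not not x: Gödel ¬ of 0 = 1 (operand is 0)
(x ∨ not not x) = max(0.5, 1) = 1
(not (not (not (x ∨ y) → y) → not (not (not y → (x ∨ x)) ∧ x)) → (x ∨ not not x)): 0 ≤ 1, so result = 1
not (not (not (not (x ∨ y) → y) → not (not (not y → (x ∨ x)) ∧ x)) → (x ∨ not not x)): Gödel ¬ of 1 = 0 (operand ≠ 0)

0.00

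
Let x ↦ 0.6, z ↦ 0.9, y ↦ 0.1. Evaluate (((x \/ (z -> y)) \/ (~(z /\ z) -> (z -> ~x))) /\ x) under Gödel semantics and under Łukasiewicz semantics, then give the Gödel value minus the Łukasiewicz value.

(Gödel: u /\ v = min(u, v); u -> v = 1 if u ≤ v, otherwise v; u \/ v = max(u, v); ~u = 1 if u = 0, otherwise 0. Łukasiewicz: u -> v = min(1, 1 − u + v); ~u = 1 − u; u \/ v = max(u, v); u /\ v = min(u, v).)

Gödel evaluation:
  (z -> y): 0.9 > 0.1, so result = 0.1
  (x \/ (z -> y)) = max(0.6, 0.1) = 0.6
  (z /\ z) = min(0.9, 0.9) = 0.9
  ~(z /\ z): Gödel ¬ of 0.9 = 0 (operand ≠ 0)
  ~x: Gödel ¬ of 0.6 = 0 (operand ≠ 0)
  (z -> ~x): 0.9 > 0, so result = 0
  (~(z /\ z) -> (z -> ~x)): 0 ≤ 0, so result = 1
  ((x \/ (z -> y)) \/ (~(z /\ z) -> (z -> ~x))) = max(0.6, 1) = 1
  (((x \/ (z -> y)) \/ (~(z /\ z) -> (z -> ~x))) /\ x) = min(1, 0.6) = 0.6
  Gödel value = 0.6
Łukasiewicz evaluation:
  (z -> y): min(1, 1 − 0.9 + 0.1) = 0.2
  (x \/ (z -> y)) = max(0.6, 0.2) = 0.6
  (z /\ z) = min(0.9, 0.9) = 0.9
  ~(z /\ z): Łukasiewicz ¬ gives 1 − 0.9 = 0.1
  ~x: Łukasiewicz ¬ gives 1 − 0.6 = 0.4
  (z -> ~x): min(1, 1 − 0.9 + 0.4) = 0.5
  (~(z /\ z) -> (z -> ~x)): min(1, 1 − 0.1 + 0.5) = 1
  ((x \/ (z -> y)) \/ (~(z /\ z) -> (z -> ~x))) = max(0.6, 1) = 1
  (((x \/ (z -> y)) \/ (~(z /\ z) -> (z -> ~x))) /\ x) = min(1, 0.6) = 0.6
  Łukasiewicz value = 0.6
Difference: 0.6 − 0.6 = 0.00

0.00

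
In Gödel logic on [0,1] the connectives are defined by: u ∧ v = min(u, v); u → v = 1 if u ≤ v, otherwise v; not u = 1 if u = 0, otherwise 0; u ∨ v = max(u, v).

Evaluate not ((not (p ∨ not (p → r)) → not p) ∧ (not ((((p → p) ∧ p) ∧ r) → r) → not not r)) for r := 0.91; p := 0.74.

0.00

(p → r): 0.74 ≤ 0.91, so result = 1
not (p → r): Gödel ¬ of 1 = 0 (operand ≠ 0)
(p ∨ not (p → r)) = max(0.74, 0) = 0.74
not (p ∨ not (p → r)): Gödel ¬ of 0.74 = 0 (operand ≠ 0)
not p: Gödel ¬ of 0.74 = 0 (operand ≠ 0)
(not (p ∨ not (p → r)) → not p): 0 ≤ 0, so result = 1
(p → p): 0.74 ≤ 0.74, so result = 1
((p → p) ∧ p) = min(1, 0.74) = 0.74
(((p → p) ∧ p) ∧ r) = min(0.74, 0.91) = 0.74
((((p → p) ∧ p) ∧ r) → r): 0.74 ≤ 0.91, so result = 1
not ((((p → p) ∧ p) ∧ r) → r): Gödel ¬ of 1 = 0 (operand ≠ 0)
not r: Gödel ¬ of 0.91 = 0 (operand ≠ 0)
not not r: Gödel ¬ of 0 = 1 (operand is 0)
(not ((((p → p) ∧ p) ∧ r) → r) → not not r): 0 ≤ 1, so result = 1
((not (p ∨ not (p → r)) → not p) ∧ (not ((((p → p) ∧ p) ∧ r) → r) → not not r)) = min(1, 1) = 1
not ((not (p ∨ not (p → r)) → not p) ∧ (not ((((p → p) ∧ p) ∧ r) → r) → not not r)): Gödel ¬ of 1 = 0 (operand ≠ 0)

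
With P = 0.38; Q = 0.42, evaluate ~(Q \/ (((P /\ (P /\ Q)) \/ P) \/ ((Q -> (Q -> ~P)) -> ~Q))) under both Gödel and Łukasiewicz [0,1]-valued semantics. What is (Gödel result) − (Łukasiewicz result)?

-0.42

Gödel evaluation:
  (P /\ Q) = min(0.38, 0.42) = 0.38
  (P /\ (P /\ Q)) = min(0.38, 0.38) = 0.38
  ((P /\ (P /\ Q)) \/ P) = max(0.38, 0.38) = 0.38
  ~P: Gödel ¬ of 0.38 = 0 (operand ≠ 0)
  (Q -> ~P): 0.42 > 0, so result = 0
  (Q -> (Q -> ~P)): 0.42 > 0, so result = 0
  ~Q: Gödel ¬ of 0.42 = 0 (operand ≠ 0)
  ((Q -> (Q -> ~P)) -> ~Q): 0 ≤ 0, so result = 1
  (((P /\ (P /\ Q)) \/ P) \/ ((Q -> (Q -> ~P)) -> ~Q)) = max(0.38, 1) = 1
  (Q \/ (((P /\ (P /\ Q)) \/ P) \/ ((Q -> (Q -> ~P)) -> ~Q))) = max(0.42, 1) = 1
  ~(Q \/ (((P /\ (P /\ Q)) \/ P) \/ ((Q -> (Q -> ~P)) -> ~Q))): Gödel ¬ of 1 = 0 (operand ≠ 0)
  Gödel value = 0
Łukasiewicz evaluation:
  (P /\ Q) = min(0.38, 0.42) = 0.38
  (P /\ (P /\ Q)) = min(0.38, 0.38) = 0.38
  ((P /\ (P /\ Q)) \/ P) = max(0.38, 0.38) = 0.38
  ~P: Łukasiewicz ¬ gives 1 − 0.38 = 0.62
  (Q -> ~P): min(1, 1 − 0.42 + 0.62) = 1
  (Q -> (Q -> ~P)): min(1, 1 − 0.42 + 1) = 1
  ~Q: Łukasiewicz ¬ gives 1 − 0.42 = 0.58
  ((Q -> (Q -> ~P)) -> ~Q): min(1, 1 − 1 + 0.58) = 0.58
  (((P /\ (P /\ Q)) \/ P) \/ ((Q -> (Q -> ~P)) -> ~Q)) = max(0.38, 0.58) = 0.58
  (Q \/ (((P /\ (P /\ Q)) \/ P) \/ ((Q -> (Q -> ~P)) -> ~Q))) = max(0.42, 0.58) = 0.58
  ~(Q \/ (((P /\ (P /\ Q)) \/ P) \/ ((Q -> (Q -> ~P)) -> ~Q))): Łukasiewicz ¬ gives 1 − 0.58 = 0.42
  Łukasiewicz value = 0.42
Difference: 0 − 0.42 = -0.42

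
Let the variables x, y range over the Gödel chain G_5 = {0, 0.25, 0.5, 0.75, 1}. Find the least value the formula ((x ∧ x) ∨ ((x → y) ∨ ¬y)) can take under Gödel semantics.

The minimum is attained at x = 0.5, y = 0.25:
  (x ∧ x) = min(0.5, 0.5) = 0.5
  (x → y): 0.5 > 0.25, so result = 0.25
  ¬y: Gödel ¬ of 0.25 = 0 (operand ≠ 0)
  ((x → y) ∨ ¬y) = max(0.25, 0) = 0.25
  ((x ∧ x) ∨ ((x → y) ∨ ¬y)) = max(0.5, 0.25) = 0.5
Checking all 25 assignments confirms none give a value below 0.50.

0.50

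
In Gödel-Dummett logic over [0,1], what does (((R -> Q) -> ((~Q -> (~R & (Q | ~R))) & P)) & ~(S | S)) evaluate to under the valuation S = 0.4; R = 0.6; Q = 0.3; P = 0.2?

(R -> Q): 0.6 > 0.3, so result = 0.3
~Q: Gödel ¬ of 0.3 = 0 (operand ≠ 0)
~R: Gödel ¬ of 0.6 = 0 (operand ≠ 0)
~R: Gödel ¬ of 0.6 = 0 (operand ≠ 0)
(Q | ~R) = max(0.3, 0) = 0.3
(~R & (Q | ~R)) = min(0, 0.3) = 0
(~Q -> (~R & (Q | ~R))): 0 ≤ 0, so result = 1
((~Q -> (~R & (Q | ~R))) & P) = min(1, 0.2) = 0.2
((R -> Q) -> ((~Q -> (~R & (Q | ~R))) & P)): 0.3 > 0.2, so result = 0.2
(S | S) = max(0.4, 0.4) = 0.4
~(S | S): Gödel ¬ of 0.4 = 0 (operand ≠ 0)
(((R -> Q) -> ((~Q -> (~R & (Q | ~R))) & P)) & ~(S | S)) = min(0.2, 0) = 0

0.00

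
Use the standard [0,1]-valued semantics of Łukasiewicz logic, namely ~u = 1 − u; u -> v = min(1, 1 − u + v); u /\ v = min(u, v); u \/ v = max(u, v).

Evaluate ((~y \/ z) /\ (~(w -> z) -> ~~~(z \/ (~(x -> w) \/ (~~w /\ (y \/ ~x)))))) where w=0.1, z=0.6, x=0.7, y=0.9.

0.60

~y: Łukasiewicz ¬ gives 1 − 0.9 = 0.1
(~y \/ z) = max(0.1, 0.6) = 0.6
(w -> z): min(1, 1 − 0.1 + 0.6) = 1
~(w -> z): Łukasiewicz ¬ gives 1 − 1 = 0
(x -> w): min(1, 1 − 0.7 + 0.1) = 0.4
~(x -> w): Łukasiewicz ¬ gives 1 − 0.4 = 0.6
~w: Łukasiewicz ¬ gives 1 − 0.1 = 0.9
~~w: Łukasiewicz ¬ gives 1 − 0.9 = 0.1
~x: Łukasiewicz ¬ gives 1 − 0.7 = 0.3
(y \/ ~x) = max(0.9, 0.3) = 0.9
(~~w /\ (y \/ ~x)) = min(0.1, 0.9) = 0.1
(~(x -> w) \/ (~~w /\ (y \/ ~x))) = max(0.6, 0.1) = 0.6
(z \/ (~(x -> w) \/ (~~w /\ (y \/ ~x)))) = max(0.6, 0.6) = 0.6
~(z \/ (~(x -> w) \/ (~~w /\ (y \/ ~x)))): Łukasiewicz ¬ gives 1 − 0.6 = 0.4
~~(z \/ (~(x -> w) \/ (~~w /\ (y \/ ~x)))): Łukasiewicz ¬ gives 1 − 0.4 = 0.6
~~~(z \/ (~(x -> w) \/ (~~w /\ (y \/ ~x)))): Łukasiewicz ¬ gives 1 − 0.6 = 0.4
(~(w -> z) -> ~~~(z \/ (~(x -> w) \/ (~~w /\ (y \/ ~x))))): min(1, 1 − 0 + 0.4) = 1
((~y \/ z) /\ (~(w -> z) -> ~~~(z \/ (~(x -> w) \/ (~~w /\ (y \/ ~x)))))) = min(0.6, 1) = 0.6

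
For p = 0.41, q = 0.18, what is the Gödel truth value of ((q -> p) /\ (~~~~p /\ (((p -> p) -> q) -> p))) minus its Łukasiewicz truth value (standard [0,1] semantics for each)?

Gödel evaluation:
  (q -> p): 0.18 ≤ 0.41, so result = 1
  ~p: Gödel ¬ of 0.41 = 0 (operand ≠ 0)
  ~~p: Gödel ¬ of 0 = 1 (operand is 0)
  ~~~p: Gödel ¬ of 1 = 0 (operand ≠ 0)
  ~~~~p: Gödel ¬ of 0 = 1 (operand is 0)
  (p -> p): 0.41 ≤ 0.41, so result = 1
  ((p -> p) -> q): 1 > 0.18, so result = 0.18
  (((p -> p) -> q) -> p): 0.18 ≤ 0.41, so result = 1
  (~~~~p /\ (((p -> p) -> q) -> p)) = min(1, 1) = 1
  ((q -> p) /\ (~~~~p /\ (((p -> p) -> q) -> p))) = min(1, 1) = 1
  Gödel value = 1
Łukasiewicz evaluation:
  (q -> p): min(1, 1 − 0.18 + 0.41) = 1
  ~p: Łukasiewicz ¬ gives 1 − 0.41 = 0.59
  ~~p: Łukasiewicz ¬ gives 1 − 0.59 = 0.41
  ~~~p: Łukasiewicz ¬ gives 1 − 0.41 = 0.59
  ~~~~p: Łukasiewicz ¬ gives 1 − 0.59 = 0.41
  (p -> p): min(1, 1 − 0.41 + 0.41) = 1
  ((p -> p) -> q): min(1, 1 − 1 + 0.18) = 0.18
  (((p -> p) -> q) -> p): min(1, 1 − 0.18 + 0.41) = 1
  (~~~~p /\ (((p -> p) -> q) -> p)) = min(0.41, 1) = 0.41
  ((q -> p) /\ (~~~~p /\ (((p -> p) -> q) -> p))) = min(1, 0.41) = 0.41
  Łukasiewicz value = 0.41
Difference: 1 − 0.41 = 0.59

0.59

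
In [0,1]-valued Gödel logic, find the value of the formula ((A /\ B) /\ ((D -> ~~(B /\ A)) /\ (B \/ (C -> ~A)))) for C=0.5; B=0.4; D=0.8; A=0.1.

0.10

(A /\ B) = min(0.1, 0.4) = 0.1
(B /\ A) = min(0.4, 0.1) = 0.1
~(B /\ A): Gödel ¬ of 0.1 = 0 (operand ≠ 0)
~~(B /\ A): Gödel ¬ of 0 = 1 (operand is 0)
(D -> ~~(B /\ A)): 0.8 ≤ 1, so result = 1
~A: Gödel ¬ of 0.1 = 0 (operand ≠ 0)
(C -> ~A): 0.5 > 0, so result = 0
(B \/ (C -> ~A)) = max(0.4, 0) = 0.4
((D -> ~~(B /\ A)) /\ (B \/ (C -> ~A))) = min(1, 0.4) = 0.4
((A /\ B) /\ ((D -> ~~(B /\ A)) /\ (B \/ (C -> ~A)))) = min(0.1, 0.4) = 0.1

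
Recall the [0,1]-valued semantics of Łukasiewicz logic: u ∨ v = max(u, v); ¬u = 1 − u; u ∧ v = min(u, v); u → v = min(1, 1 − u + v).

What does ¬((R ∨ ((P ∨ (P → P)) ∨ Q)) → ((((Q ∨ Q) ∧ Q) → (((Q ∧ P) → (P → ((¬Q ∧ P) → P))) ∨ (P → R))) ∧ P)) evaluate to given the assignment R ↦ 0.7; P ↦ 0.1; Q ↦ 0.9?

(P → P): min(1, 1 − 0.1 + 0.1) = 1
(P ∨ (P → P)) = max(0.1, 1) = 1
((P ∨ (P → P)) ∨ Q) = max(1, 0.9) = 1
(R ∨ ((P ∨ (P → P)) ∨ Q)) = max(0.7, 1) = 1
(Q ∨ Q) = max(0.9, 0.9) = 0.9
((Q ∨ Q) ∧ Q) = min(0.9, 0.9) = 0.9
(Q ∧ P) = min(0.9, 0.1) = 0.1
¬Q: Łukasiewicz ¬ gives 1 − 0.9 = 0.1
(¬Q ∧ P) = min(0.1, 0.1) = 0.1
((¬Q ∧ P) → P): min(1, 1 − 0.1 + 0.1) = 1
(P → ((¬Q ∧ P) → P)): min(1, 1 − 0.1 + 1) = 1
((Q ∧ P) → (P → ((¬Q ∧ P) → P))): min(1, 1 − 0.1 + 1) = 1
(P → R): min(1, 1 − 0.1 + 0.7) = 1
(((Q ∧ P) → (P → ((¬Q ∧ P) → P))) ∨ (P → R)) = max(1, 1) = 1
(((Q ∨ Q) ∧ Q) → (((Q ∧ P) → (P → ((¬Q ∧ P) → P))) ∨ (P → R))): min(1, 1 − 0.9 + 1) = 1
((((Q ∨ Q) ∧ Q) → (((Q ∧ P) → (P → ((¬Q ∧ P) → P))) ∨ (P → R))) ∧ P) = min(1, 0.1) = 0.1
((R ∨ ((P ∨ (P → P)) ∨ Q)) → ((((Q ∨ Q) ∧ Q) → (((Q ∧ P) → (P → ((¬Q ∧ P) → P))) ∨ (P → R))) ∧ P)): min(1, 1 − 1 + 0.1) = 0.1
¬((R ∨ ((P ∨ (P → P)) ∨ Q)) → ((((Q ∨ Q) ∧ Q) → (((Q ∧ P) → (P → ((¬Q ∧ P) → P))) ∨ (P → R))) ∧ P)): Łukasiewicz ¬ gives 1 − 0.1 = 0.9

0.90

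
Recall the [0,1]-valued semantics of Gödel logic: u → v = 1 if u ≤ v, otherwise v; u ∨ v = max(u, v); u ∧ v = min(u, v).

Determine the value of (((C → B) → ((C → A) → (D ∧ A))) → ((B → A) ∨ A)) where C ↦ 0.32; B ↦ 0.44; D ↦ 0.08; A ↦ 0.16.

1.00

(C → B): 0.32 ≤ 0.44, so result = 1
(C → A): 0.32 > 0.16, so result = 0.16
(D ∧ A) = min(0.08, 0.16) = 0.08
((C → A) → (D ∧ A)): 0.16 > 0.08, so result = 0.08
((C → B) → ((C → A) → (D ∧ A))): 1 > 0.08, so result = 0.08
(B → A): 0.44 > 0.16, so result = 0.16
((B → A) ∨ A) = max(0.16, 0.16) = 0.16
(((C → B) → ((C → A) → (D ∧ A))) → ((B → A) ∨ A)): 0.08 ≤ 0.16, so result = 1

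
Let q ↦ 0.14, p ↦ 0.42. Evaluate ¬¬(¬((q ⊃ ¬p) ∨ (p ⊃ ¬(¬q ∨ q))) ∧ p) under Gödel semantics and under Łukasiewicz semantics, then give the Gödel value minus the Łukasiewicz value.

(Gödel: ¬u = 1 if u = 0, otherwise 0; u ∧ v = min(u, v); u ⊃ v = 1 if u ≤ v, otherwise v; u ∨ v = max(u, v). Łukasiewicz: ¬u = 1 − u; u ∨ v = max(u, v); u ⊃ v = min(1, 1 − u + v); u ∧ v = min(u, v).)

1.00

Gödel evaluation:
  ¬p: Gödel ¬ of 0.42 = 0 (operand ≠ 0)
  (q ⊃ ¬p): 0.14 > 0, so result = 0
  ¬q: Gödel ¬ of 0.14 = 0 (operand ≠ 0)
  (¬q ∨ q) = max(0, 0.14) = 0.14
  ¬(¬q ∨ q): Gödel ¬ of 0.14 = 0 (operand ≠ 0)
  (p ⊃ ¬(¬q ∨ q)): 0.42 > 0, so result = 0
  ((q ⊃ ¬p) ∨ (p ⊃ ¬(¬q ∨ q))) = max(0, 0) = 0
  ¬((q ⊃ ¬p) ∨ (p ⊃ ¬(¬q ∨ q))): Gödel ¬ of 0 = 1 (operand is 0)
  (¬((q ⊃ ¬p) ∨ (p ⊃ ¬(¬q ∨ q))) ∧ p) = min(1, 0.42) = 0.42
  ¬(¬((q ⊃ ¬p) ∨ (p ⊃ ¬(¬q ∨ q))) ∧ p): Gödel ¬ of 0.42 = 0 (operand ≠ 0)
  ¬¬(¬((q ⊃ ¬p) ∨ (p ⊃ ¬(¬q ∨ q))) ∧ p): Gödel ¬ of 0 = 1 (operand is 0)
  Gödel value = 1
Łukasiewicz evaluation:
  ¬p: Łukasiewicz ¬ gives 1 − 0.42 = 0.58
  (q ⊃ ¬p): min(1, 1 − 0.14 + 0.58) = 1
  ¬q: Łukasiewicz ¬ gives 1 − 0.14 = 0.86
  (¬q ∨ q) = max(0.86, 0.14) = 0.86
  ¬(¬q ∨ q): Łukasiewicz ¬ gives 1 − 0.86 = 0.14
  (p ⊃ ¬(¬q ∨ q)): min(1, 1 − 0.42 + 0.14) = 0.72
  ((q ⊃ ¬p) ∨ (p ⊃ ¬(¬q ∨ q))) = max(1, 0.72) = 1
  ¬((q ⊃ ¬p) ∨ (p ⊃ ¬(¬q ∨ q))): Łukasiewicz ¬ gives 1 − 1 = 0
  (¬((q ⊃ ¬p) ∨ (p ⊃ ¬(¬q ∨ q))) ∧ p) = min(0, 0.42) = 0
  ¬(¬((q ⊃ ¬p) ∨ (p ⊃ ¬(¬q ∨ q))) ∧ p): Łukasiewicz ¬ gives 1 − 0 = 1
  ¬¬(¬((q ⊃ ¬p) ∨ (p ⊃ ¬(¬q ∨ q))) ∧ p): Łukasiewicz ¬ gives 1 − 1 = 0
  Łukasiewicz value = 0
Difference: 1 − 0 = 1.00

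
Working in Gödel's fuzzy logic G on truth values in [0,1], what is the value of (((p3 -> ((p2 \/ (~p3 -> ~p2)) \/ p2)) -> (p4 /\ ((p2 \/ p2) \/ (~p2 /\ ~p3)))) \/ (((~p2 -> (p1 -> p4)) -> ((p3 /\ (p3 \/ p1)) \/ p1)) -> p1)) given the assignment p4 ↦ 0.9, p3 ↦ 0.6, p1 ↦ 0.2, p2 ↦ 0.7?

0.70

~p3: Gödel ¬ of 0.6 = 0 (operand ≠ 0)
~p2: Gödel ¬ of 0.7 = 0 (operand ≠ 0)
(~p3 -> ~p2): 0 ≤ 0, so result = 1
(p2 \/ (~p3 -> ~p2)) = max(0.7, 1) = 1
((p2 \/ (~p3 -> ~p2)) \/ p2) = max(1, 0.7) = 1
(p3 -> ((p2 \/ (~p3 -> ~p2)) \/ p2)): 0.6 ≤ 1, so result = 1
(p2 \/ p2) = max(0.7, 0.7) = 0.7
~p2: Gödel ¬ of 0.7 = 0 (operand ≠ 0)
~p3: Gödel ¬ of 0.6 = 0 (operand ≠ 0)
(~p2 /\ ~p3) = min(0, 0) = 0
((p2 \/ p2) \/ (~p2 /\ ~p3)) = max(0.7, 0) = 0.7
(p4 /\ ((p2 \/ p2) \/ (~p2 /\ ~p3))) = min(0.9, 0.7) = 0.7
((p3 -> ((p2 \/ (~p3 -> ~p2)) \/ p2)) -> (p4 /\ ((p2 \/ p2) \/ (~p2 /\ ~p3)))): 1 > 0.7, so result = 0.7
~p2: Gödel ¬ of 0.7 = 0 (operand ≠ 0)
(p1 -> p4): 0.2 ≤ 0.9, so result = 1
(~p2 -> (p1 -> p4)): 0 ≤ 1, so result = 1
(p3 \/ p1) = max(0.6, 0.2) = 0.6
(p3 /\ (p3 \/ p1)) = min(0.6, 0.6) = 0.6
((p3 /\ (p3 \/ p1)) \/ p1) = max(0.6, 0.2) = 0.6
((~p2 -> (p1 -> p4)) -> ((p3 /\ (p3 \/ p1)) \/ p1)): 1 > 0.6, so result = 0.6
(((~p2 -> (p1 -> p4)) -> ((p3 /\ (p3 \/ p1)) \/ p1)) -> p1): 0.6 > 0.2, so result = 0.2
(((p3 -> ((p2 \/ (~p3 -> ~p2)) \/ p2)) -> (p4 /\ ((p2 \/ p2) \/ (~p2 /\ ~p3)))) \/ (((~p2 -> (p1 -> p4)) -> ((p3 /\ (p3 \/ p1)) \/ p1)) -> p1)) = max(0.7, 0.2) = 0.7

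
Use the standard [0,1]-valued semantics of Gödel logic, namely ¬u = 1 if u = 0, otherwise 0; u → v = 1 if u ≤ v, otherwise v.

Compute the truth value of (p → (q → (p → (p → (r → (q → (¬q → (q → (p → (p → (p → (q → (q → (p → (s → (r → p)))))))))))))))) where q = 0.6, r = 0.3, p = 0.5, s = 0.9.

1.00

¬q: Gödel ¬ of 0.6 = 0 (operand ≠ 0)
(r → p): 0.3 ≤ 0.5, so result = 1
(s → (r → p)): 0.9 ≤ 1, so result = 1
(p → (s → (r → p))): 0.5 ≤ 1, so result = 1
(q → (p → (s → (r → p)))): 0.6 ≤ 1, so result = 1
(q → (q → (p → (s → (r → p))))): 0.6 ≤ 1, so result = 1
(p → (q → (q → (p → (s → (r → p)))))): 0.5 ≤ 1, so result = 1
(p → (p → (q → (q → (p → (s → (r → p))))))): 0.5 ≤ 1, so result = 1
(p → (p → (p → (q → (q → (p → (s → (r → p)))))))): 0.5 ≤ 1, so result = 1
(q → (p → (p → (p → (q → (q → (p → (s → (r → p))))))))): 0.6 ≤ 1, so result = 1
(¬q → (q → (p → (p → (p → (q → (q → (p → (s → (r → p)))))))))): 0 ≤ 1, so result = 1
(q → (¬q → (q → (p → (p → (p → (q → (q → (p → (s → (r → p))))))))))): 0.6 ≤ 1, so result = 1
(r → (q → (¬q → (q → (p → (p → (p → (q → (q → (p → (s → (r → p)))))))))))): 0.3 ≤ 1, so result = 1
(p → (r → (q → (¬q → (q → (p → (p → (p → (q → (q → (p → (s → (r → p))))))))))))): 0.5 ≤ 1, so result = 1
(p → (p → (r → (q → (¬q → (q → (p → (p → (p → (q → (q → (p → (s → (r → p)))))))))))))): 0.5 ≤ 1, so result = 1
(q → (p → (p → (r → (q → (¬q → (q → (p → (p → (p → (q → (q → (p → (s → (r → p))))))))))))))): 0.6 ≤ 1, so result = 1
(p → (q → (p → (p → (r → (q → (¬q → (q → (p → (p → (p → (q → (q → (p → (s → (r → p)))))))))))))))): 0.5 ≤ 1, so result = 1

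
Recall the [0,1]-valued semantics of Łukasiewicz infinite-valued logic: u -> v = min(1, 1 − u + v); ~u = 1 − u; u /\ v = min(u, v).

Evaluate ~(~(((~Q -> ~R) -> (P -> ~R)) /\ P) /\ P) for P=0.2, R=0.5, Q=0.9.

~Q: Łukasiewicz ¬ gives 1 − 0.9 = 0.1
~R: Łukasiewicz ¬ gives 1 − 0.5 = 0.5
(~Q -> ~R): min(1, 1 − 0.1 + 0.5) = 1
~R: Łukasiewicz ¬ gives 1 − 0.5 = 0.5
(P -> ~R): min(1, 1 − 0.2 + 0.5) = 1
((~Q -> ~R) -> (P -> ~R)): min(1, 1 − 1 + 1) = 1
(((~Q -> ~R) -> (P -> ~R)) /\ P) = min(1, 0.2) = 0.2
~(((~Q -> ~R) -> (P -> ~R)) /\ P): Łukasiewicz ¬ gives 1 − 0.2 = 0.8
(~(((~Q -> ~R) -> (P -> ~R)) /\ P) /\ P) = min(0.8, 0.2) = 0.2
~(~(((~Q -> ~R) -> (P -> ~R)) /\ P) /\ P): Łukasiewicz ¬ gives 1 − 0.2 = 0.8

0.80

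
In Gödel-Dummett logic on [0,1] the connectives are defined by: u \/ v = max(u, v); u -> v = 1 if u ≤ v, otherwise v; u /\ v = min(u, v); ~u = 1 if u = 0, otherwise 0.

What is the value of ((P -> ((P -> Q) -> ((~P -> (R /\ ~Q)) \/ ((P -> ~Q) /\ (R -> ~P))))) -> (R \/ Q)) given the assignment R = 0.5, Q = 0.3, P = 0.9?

0.50

(P -> Q): 0.9 > 0.3, so result = 0.3
~P: Gödel ¬ of 0.9 = 0 (operand ≠ 0)
~Q: Gödel ¬ of 0.3 = 0 (operand ≠ 0)
(R /\ ~Q) = min(0.5, 0) = 0
(~P -> (R /\ ~Q)): 0 ≤ 0, so result = 1
~Q: Gödel ¬ of 0.3 = 0 (operand ≠ 0)
(P -> ~Q): 0.9 > 0, so result = 0
~P: Gödel ¬ of 0.9 = 0 (operand ≠ 0)
(R -> ~P): 0.5 > 0, so result = 0
((P -> ~Q) /\ (R -> ~P)) = min(0, 0) = 0
((~P -> (R /\ ~Q)) \/ ((P -> ~Q) /\ (R -> ~P))) = max(1, 0) = 1
((P -> Q) -> ((~P -> (R /\ ~Q)) \/ ((P -> ~Q) /\ (R -> ~P)))): 0.3 ≤ 1, so result = 1
(P -> ((P -> Q) -> ((~P -> (R /\ ~Q)) \/ ((P -> ~Q) /\ (R -> ~P))))): 0.9 ≤ 1, so result = 1
(R \/ Q) = max(0.5, 0.3) = 0.5
((P -> ((P -> Q) -> ((~P -> (R /\ ~Q)) \/ ((P -> ~Q) /\ (R -> ~P))))) -> (R \/ Q)): 1 > 0.5, so result = 0.5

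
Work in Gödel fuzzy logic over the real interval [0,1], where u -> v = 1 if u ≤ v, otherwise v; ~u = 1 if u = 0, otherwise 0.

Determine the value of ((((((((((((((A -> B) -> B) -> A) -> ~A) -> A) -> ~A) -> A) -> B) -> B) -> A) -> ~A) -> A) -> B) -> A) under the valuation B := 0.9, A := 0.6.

(A -> B): 0.6 ≤ 0.9, so result = 1
((A -> B) -> B): 1 > 0.9, so result = 0.9
(((A -> B) -> B) -> A): 0.9 > 0.6, so result = 0.6
~A: Gödel ¬ of 0.6 = 0 (operand ≠ 0)
((((A -> B) -> B) -> A) -> ~A): 0.6 > 0, so result = 0
(((((A -> B) -> B) -> A) -> ~A) -> A): 0 ≤ 0.6, so result = 1
~A: Gödel ¬ of 0.6 = 0 (operand ≠ 0)
((((((A -> B) -> B) -> A) -> ~A) -> A) -> ~A): 1 > 0, so result = 0
(((((((A -> B) -> B) -> A) -> ~A) -> A) -> ~A) -> A): 0 ≤ 0.6, so result = 1
((((((((A -> B) -> B) -> A) -> ~A) -> A) -> ~A) -> A) -> B): 1 > 0.9, so result = 0.9
(((((((((A -> B) -> B) -> A) -> ~A) -> A) -> ~A) -> A) -> B) -> B): 0.9 ≤ 0.9, so result = 1
((((((((((A -> B) -> B) -> A) -> ~A) -> A) -> ~A) -> A) -> B) -> B) -> A): 1 > 0.6, so result = 0.6
~A: Gödel ¬ of 0.6 = 0 (operand ≠ 0)
(((((((((((A -> B) -> B) -> A) -> ~A) -> A) -> ~A) -> A) -> B) -> B) -> A) -> ~A): 0.6 > 0, so result = 0
((((((((((((A -> B) -> B) -> A) -> ~A) -> A) -> ~A) -> A) -> B) -> B) -> A) -> ~A) -> A): 0 ≤ 0.6, so result = 1
(((((((((((((A -> B) -> B) -> A) -> ~A) -> A) -> ~A) -> A) -> B) -> B) -> A) -> ~A) -> A) -> B): 1 > 0.9, so result = 0.9
((((((((((((((A -> B) -> B) -> A) -> ~A) -> A) -> ~A) -> A) -> B) -> B) -> A) -> ~A) -> A) -> B) -> A): 0.9 > 0.6, so result = 0.6

0.60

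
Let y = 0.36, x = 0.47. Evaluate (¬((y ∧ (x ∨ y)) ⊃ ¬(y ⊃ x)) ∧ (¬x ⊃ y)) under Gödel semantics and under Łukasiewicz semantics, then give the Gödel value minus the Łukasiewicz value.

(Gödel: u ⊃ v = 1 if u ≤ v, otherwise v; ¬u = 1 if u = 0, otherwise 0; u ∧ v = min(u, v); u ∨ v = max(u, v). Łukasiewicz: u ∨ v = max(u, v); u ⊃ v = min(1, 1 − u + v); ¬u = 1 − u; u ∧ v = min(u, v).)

0.64

Gödel evaluation:
  (x ∨ y) = max(0.47, 0.36) = 0.47
  (y ∧ (x ∨ y)) = min(0.36, 0.47) = 0.36
  (y ⊃ x): 0.36 ≤ 0.47, so result = 1
  ¬(y ⊃ x): Gödel ¬ of 1 = 0 (operand ≠ 0)
  ((y ∧ (x ∨ y)) ⊃ ¬(y ⊃ x)): 0.36 > 0, so result = 0
  ¬((y ∧ (x ∨ y)) ⊃ ¬(y ⊃ x)): Gödel ¬ of 0 = 1 (operand is 0)
  ¬x: Gödel ¬ of 0.47 = 0 (operand ≠ 0)
  (¬x ⊃ y): 0 ≤ 0.36, so result = 1
  (¬((y ∧ (x ∨ y)) ⊃ ¬(y ⊃ x)) ∧ (¬x ⊃ y)) = min(1, 1) = 1
  Gödel value = 1
Łukasiewicz evaluation:
  (x ∨ y) = max(0.47, 0.36) = 0.47
  (y ∧ (x ∨ y)) = min(0.36, 0.47) = 0.36
  (y ⊃ x): min(1, 1 − 0.36 + 0.47) = 1
  ¬(y ⊃ x): Łukasiewicz ¬ gives 1 − 1 = 0
  ((y ∧ (x ∨ y)) ⊃ ¬(y ⊃ x)): min(1, 1 − 0.36 + 0) = 0.64
  ¬((y ∧ (x ∨ y)) ⊃ ¬(y ⊃ x)): Łukasiewicz ¬ gives 1 − 0.64 = 0.36
  ¬x: Łukasiewicz ¬ gives 1 − 0.47 = 0.53
  (¬x ⊃ y): min(1, 1 − 0.53 + 0.36) = 0.83
  (¬((y ∧ (x ∨ y)) ⊃ ¬(y ⊃ x)) ∧ (¬x ⊃ y)) = min(0.36, 0.83) = 0.36
  Łukasiewicz value = 0.36
Difference: 1 − 0.36 = 0.64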